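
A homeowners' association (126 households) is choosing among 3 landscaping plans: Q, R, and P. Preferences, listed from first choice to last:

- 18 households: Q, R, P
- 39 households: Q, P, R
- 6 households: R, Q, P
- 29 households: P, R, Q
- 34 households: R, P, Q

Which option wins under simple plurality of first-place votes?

First-place votes: Q 57, R 40, P 29.
Q has the most first-place votes.

Q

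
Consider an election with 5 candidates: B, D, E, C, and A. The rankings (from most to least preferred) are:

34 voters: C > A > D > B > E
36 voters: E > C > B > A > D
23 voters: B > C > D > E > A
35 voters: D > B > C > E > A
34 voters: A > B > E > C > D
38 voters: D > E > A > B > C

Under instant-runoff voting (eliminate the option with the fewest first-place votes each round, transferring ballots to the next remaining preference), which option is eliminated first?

Round 1: B 23, D 73, E 36, C 34, A 34. Eliminate B.

B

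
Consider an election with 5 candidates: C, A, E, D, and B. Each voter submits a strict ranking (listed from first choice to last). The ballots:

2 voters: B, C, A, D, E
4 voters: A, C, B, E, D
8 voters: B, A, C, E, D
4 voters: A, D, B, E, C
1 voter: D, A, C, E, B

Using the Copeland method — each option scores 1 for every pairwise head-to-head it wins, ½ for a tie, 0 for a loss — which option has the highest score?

C: beats E and D; loses to A and B → score 2.
A: beats C, E, and D; loses to B → score 3.
E: beats D; loses to C, A, and B → score 1.
D: loses to C, A, E, and B → score 0.
B: beats C, A, E, and D → score 4.
B has the best pairwise record.

B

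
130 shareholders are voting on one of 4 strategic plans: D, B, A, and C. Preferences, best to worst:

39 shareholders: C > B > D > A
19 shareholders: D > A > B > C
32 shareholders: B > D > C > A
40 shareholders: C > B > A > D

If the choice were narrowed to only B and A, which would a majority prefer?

Voters preferring B to A: 111; preferring A to B: 19.
B wins the head-to-head.

B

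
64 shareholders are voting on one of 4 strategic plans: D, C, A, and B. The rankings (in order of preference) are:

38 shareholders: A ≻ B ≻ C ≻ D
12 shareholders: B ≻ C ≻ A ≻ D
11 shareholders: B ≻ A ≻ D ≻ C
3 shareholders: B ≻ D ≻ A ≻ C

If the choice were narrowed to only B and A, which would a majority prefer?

Voters preferring B to A: 26; preferring A to B: 38.
A wins the head-to-head.

A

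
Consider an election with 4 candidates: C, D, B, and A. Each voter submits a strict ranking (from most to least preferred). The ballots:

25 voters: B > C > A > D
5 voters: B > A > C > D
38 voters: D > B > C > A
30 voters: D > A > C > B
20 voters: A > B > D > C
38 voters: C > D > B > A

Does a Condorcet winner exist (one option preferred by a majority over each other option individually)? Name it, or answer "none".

D vs C: 88–68 for D.
D vs B: 106–50 for D.
D vs A: 106–50 for D.
D beats every other option head-to-head.

D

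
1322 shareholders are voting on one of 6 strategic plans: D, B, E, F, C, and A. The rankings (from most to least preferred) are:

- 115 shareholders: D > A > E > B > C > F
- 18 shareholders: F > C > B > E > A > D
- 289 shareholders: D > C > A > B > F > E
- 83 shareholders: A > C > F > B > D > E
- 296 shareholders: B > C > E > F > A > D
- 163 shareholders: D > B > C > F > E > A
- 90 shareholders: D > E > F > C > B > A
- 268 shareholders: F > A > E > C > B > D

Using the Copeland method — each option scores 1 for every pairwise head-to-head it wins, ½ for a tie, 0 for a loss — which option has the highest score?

D: beats E; loses to B, F, C, and A → score 1.
B: beats D, E, and F; loses to C and A → score 3.
E: loses to D, B, F, C, and A → score 0.
F: beats D, E, and A; loses to B and C → score 3.
C: beats D, B, E, F, and A → score 5.
A: beats D, B, and E; loses to F and C → score 3.
C has the best pairwise record.

C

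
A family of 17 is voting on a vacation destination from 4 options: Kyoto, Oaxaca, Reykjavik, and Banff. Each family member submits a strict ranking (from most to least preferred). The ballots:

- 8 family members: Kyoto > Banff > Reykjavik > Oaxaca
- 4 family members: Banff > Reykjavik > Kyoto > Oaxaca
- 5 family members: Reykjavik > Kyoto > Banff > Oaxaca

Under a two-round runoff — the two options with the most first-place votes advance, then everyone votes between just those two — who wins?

Reykjavik

Round 1 first-place votes: Kyoto 8, Oaxaca 0, Reykjavik 5, Banff 4.
Kyoto and Reykjavik advance.
Runoff: Kyoto is preferred to Reykjavik by 8 voters; Reykjavik by 9.
Reykjavik wins the runoff.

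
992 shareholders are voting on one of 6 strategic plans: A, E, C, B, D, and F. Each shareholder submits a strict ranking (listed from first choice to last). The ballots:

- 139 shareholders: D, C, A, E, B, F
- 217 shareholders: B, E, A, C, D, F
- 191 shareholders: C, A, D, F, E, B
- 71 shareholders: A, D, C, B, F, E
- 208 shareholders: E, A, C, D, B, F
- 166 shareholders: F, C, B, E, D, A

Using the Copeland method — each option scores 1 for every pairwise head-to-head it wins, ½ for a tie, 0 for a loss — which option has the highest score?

A: beats B, D, and F; ties C; loses to E → score 3.5.
E: beats A, B, D, and F; loses to C → score 4.
C: beats E, B, D, and F; ties A → score 4.5.
B: beats F; loses to A, E, C, and D → score 1.
D: beats B and F; loses to A, E, and C → score 2.
F: loses to A, E, C, B, and D → score 0.
C has the best pairwise record.

C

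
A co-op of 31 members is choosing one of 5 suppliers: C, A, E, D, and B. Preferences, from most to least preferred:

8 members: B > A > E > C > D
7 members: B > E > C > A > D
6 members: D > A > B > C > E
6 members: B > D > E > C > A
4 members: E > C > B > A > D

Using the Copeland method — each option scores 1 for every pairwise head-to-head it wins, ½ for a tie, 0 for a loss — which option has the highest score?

B

C: beats A and D; loses to E and B → score 2.
A: beats D; loses to C, E, and B → score 1.
E: beats C, A, and D; loses to B → score 3.
D: loses to C, A, E, and B → score 0.
B: beats C, A, E, and D → score 4.
B has the best pairwise record.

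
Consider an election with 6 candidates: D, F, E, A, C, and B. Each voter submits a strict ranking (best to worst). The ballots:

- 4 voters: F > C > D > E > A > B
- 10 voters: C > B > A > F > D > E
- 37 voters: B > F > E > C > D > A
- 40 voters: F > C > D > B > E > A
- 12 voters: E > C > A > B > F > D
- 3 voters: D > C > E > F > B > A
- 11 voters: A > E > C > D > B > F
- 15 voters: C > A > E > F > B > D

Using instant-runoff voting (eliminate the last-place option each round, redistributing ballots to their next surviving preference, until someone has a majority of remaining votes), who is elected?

F

Round 1: D 3, F 44, E 12, A 11, C 25, B 37. Eliminate D.
Round 2: F 44, E 12, A 11, C 28, B 37. Eliminate A.
Round 3: F 44, E 23, C 28, B 37. Eliminate E.
Round 4: F 44, C 51, B 37. Eliminate B.
Round 5: F 81, C 51. F has a majority.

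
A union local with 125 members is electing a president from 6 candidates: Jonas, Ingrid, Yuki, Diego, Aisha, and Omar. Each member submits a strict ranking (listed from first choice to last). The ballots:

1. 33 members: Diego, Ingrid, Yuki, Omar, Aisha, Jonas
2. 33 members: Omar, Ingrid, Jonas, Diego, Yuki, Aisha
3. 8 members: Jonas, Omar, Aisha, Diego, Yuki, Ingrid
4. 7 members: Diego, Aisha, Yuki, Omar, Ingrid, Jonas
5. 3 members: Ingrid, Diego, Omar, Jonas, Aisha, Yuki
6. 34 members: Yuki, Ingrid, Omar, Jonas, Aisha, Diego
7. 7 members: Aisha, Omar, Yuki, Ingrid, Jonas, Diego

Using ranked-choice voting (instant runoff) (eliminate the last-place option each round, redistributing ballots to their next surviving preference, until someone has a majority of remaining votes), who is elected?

Omar

Round 1: Jonas 8, Ingrid 3, Yuki 34, Diego 40, Aisha 7, Omar 33. Eliminate Ingrid.
Round 2: Jonas 8, Yuki 34, Diego 43, Aisha 7, Omar 33. Eliminate Aisha.
Round 3: Jonas 8, Yuki 34, Diego 43, Omar 40. Eliminate Jonas.
Round 4: Yuki 34, Diego 43, Omar 48. Eliminate Yuki.
Round 5: Diego 43, Omar 82. Omar has a majority.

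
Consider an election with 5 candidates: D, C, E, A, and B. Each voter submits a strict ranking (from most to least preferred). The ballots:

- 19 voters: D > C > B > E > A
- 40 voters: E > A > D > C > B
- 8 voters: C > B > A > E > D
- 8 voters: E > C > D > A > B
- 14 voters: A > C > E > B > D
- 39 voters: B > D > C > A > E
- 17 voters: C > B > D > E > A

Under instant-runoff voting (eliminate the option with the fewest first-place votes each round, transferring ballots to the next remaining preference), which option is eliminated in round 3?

Round 1: D 19, C 25, E 48, A 14, B 39. Eliminate A.
Round 2: D 19, C 39, E 48, B 39. Eliminate D.
Round 3: C 58, E 48, B 39. Eliminate B.

B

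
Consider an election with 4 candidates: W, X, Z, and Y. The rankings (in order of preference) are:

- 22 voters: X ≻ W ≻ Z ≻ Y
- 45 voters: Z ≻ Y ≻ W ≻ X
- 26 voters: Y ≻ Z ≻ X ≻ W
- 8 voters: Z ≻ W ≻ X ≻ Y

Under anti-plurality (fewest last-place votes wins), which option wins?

Last-place votes: W 26, X 45, Z 0, Y 30.
Z is ranked last by the fewest voters, so Z wins.

Z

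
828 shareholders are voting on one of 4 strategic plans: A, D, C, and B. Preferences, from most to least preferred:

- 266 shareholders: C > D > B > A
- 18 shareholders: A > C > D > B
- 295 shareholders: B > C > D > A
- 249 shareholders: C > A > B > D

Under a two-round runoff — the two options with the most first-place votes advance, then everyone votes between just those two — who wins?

Round 1 first-place votes: A 18, D 0, C 515, B 295.
C and B advance.
Runoff: C is preferred to B by 533 voters; B by 295.
C wins the runoff.

C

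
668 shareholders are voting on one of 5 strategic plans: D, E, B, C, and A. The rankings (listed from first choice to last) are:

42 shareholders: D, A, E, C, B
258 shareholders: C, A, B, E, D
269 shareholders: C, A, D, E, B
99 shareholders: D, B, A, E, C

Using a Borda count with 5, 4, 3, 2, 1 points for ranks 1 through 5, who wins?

D: 42·5 + 258·1 + 269·3 + 99·5 = 1770
E: 42·3 + 258·2 + 269·2 + 99·2 = 1378
B: 42·1 + 258·3 + 269·1 + 99·4 = 1481
C: 42·2 + 258·5 + 269·5 + 99·1 = 2818
A: 42·4 + 258·4 + 269·4 + 99·3 = 2573
C has the highest Borda score (2818).

C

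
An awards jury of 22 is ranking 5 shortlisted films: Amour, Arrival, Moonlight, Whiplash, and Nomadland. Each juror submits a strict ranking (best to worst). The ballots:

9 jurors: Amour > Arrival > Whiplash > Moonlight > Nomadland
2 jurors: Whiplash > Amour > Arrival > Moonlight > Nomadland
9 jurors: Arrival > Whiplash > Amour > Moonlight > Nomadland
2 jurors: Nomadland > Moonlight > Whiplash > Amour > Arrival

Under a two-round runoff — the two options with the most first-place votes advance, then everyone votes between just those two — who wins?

Round 1 first-place votes: Amour 9, Arrival 9, Moonlight 0, Whiplash 2, Nomadland 2.
Arrival and Amour advance.
Runoff: Arrival is preferred to Amour by 9 voters; Amour by 13.
Amour wins the runoff.

Amour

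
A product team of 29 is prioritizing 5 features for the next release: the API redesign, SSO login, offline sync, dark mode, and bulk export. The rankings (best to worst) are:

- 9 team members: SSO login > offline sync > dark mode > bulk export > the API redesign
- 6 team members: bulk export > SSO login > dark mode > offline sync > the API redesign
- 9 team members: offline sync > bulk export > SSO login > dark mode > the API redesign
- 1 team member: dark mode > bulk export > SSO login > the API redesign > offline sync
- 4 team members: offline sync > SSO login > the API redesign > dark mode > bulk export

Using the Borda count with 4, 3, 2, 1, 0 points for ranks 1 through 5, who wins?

SSO login

the API redesign: 9·0 + 6·0 + 9·0 + 1·1 + 4·2 = 9
SSO login: 9·4 + 6·3 + 9·2 + 1·2 + 4·3 = 86
offline sync: 9·3 + 6·1 + 9·4 + 1·0 + 4·4 = 85
dark mode: 9·2 + 6·2 + 9·1 + 1·4 + 4·1 = 47
bulk export: 9·1 + 6·4 + 9·3 + 1·3 + 4·0 = 63
SSO login has the highest Borda score (86).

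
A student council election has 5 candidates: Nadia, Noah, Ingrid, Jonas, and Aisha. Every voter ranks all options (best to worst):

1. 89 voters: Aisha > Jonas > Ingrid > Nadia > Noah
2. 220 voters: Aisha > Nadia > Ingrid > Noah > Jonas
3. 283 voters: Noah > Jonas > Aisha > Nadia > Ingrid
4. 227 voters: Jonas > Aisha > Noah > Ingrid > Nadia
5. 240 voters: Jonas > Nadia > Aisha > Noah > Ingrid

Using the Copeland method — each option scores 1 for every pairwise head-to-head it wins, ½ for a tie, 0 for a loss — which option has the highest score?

Jonas

Nadia: beats Noah and Ingrid; loses to Jonas and Aisha → score 2.
Noah: beats Ingrid; loses to Nadia, Jonas, and Aisha → score 1.
Ingrid: loses to Nadia, Noah, Jonas, and Aisha → score 0.
Jonas: beats Nadia, Noah, Ingrid, and Aisha → score 4.
Aisha: beats Nadia, Noah, and Ingrid; loses to Jonas → score 3.
Jonas has the best pairwise record.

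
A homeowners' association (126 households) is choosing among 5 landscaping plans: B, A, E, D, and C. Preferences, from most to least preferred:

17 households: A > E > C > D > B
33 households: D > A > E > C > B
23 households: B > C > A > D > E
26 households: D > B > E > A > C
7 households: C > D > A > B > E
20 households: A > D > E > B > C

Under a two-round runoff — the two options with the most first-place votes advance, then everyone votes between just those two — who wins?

D

Round 1 first-place votes: B 23, A 37, E 0, D 59, C 7.
D and A advance.
Runoff: D is preferred to A by 66 voters; A by 60.
D wins the runoff.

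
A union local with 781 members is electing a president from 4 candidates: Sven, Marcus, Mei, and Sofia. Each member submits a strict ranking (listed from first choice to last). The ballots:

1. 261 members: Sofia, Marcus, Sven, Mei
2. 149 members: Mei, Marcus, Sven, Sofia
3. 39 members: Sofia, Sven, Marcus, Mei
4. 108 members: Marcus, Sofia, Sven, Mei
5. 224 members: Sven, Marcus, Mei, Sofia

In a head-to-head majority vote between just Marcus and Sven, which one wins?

Marcus

Voters preferring Marcus to Sven: 518; preferring Sven to Marcus: 263.
Marcus wins the head-to-head.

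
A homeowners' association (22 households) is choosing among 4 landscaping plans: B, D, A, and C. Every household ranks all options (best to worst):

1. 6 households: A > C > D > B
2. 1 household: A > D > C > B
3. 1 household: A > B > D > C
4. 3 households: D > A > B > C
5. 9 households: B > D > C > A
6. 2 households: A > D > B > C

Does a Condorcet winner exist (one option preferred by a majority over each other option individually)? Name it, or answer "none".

D

D vs B: 12–10 for D.
D vs A: 12–10 for D.
D vs C: 16–6 for D.
D beats every other option head-to-head.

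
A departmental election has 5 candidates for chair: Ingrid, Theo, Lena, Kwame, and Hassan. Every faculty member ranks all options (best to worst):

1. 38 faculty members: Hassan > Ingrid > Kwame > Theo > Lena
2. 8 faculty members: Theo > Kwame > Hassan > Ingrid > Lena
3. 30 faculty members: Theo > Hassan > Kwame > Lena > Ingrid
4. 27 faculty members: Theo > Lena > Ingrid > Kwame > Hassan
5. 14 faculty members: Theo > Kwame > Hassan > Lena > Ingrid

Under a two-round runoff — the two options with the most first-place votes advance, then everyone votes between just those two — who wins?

Theo

Round 1 first-place votes: Ingrid 0, Theo 79, Lena 0, Kwame 0, Hassan 38.
Theo and Hassan advance.
Runoff: Theo is preferred to Hassan by 79 voters; Hassan by 38.
Theo wins the runoff.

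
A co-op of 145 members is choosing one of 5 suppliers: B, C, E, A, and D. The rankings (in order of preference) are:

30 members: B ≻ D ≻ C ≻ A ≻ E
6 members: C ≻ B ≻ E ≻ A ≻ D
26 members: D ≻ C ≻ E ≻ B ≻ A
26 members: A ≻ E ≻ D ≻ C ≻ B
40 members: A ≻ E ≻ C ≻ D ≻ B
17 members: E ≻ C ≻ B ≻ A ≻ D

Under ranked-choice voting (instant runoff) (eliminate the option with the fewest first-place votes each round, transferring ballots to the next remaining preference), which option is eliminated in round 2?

Round 1: B 30, C 6, E 17, A 66, D 26. Eliminate C.
Round 2: B 36, E 17, A 66, D 26. Eliminate E.

E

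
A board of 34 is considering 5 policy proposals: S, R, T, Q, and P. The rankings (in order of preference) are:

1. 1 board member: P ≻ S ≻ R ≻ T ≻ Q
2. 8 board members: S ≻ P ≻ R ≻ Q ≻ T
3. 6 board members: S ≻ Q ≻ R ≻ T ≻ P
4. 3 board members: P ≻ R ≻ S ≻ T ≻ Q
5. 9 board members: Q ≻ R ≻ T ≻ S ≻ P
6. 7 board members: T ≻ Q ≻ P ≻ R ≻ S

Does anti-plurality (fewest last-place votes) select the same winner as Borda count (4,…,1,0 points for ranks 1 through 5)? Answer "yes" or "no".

no

Anti-plurality — last-place votes: S 7, R 0, T 8, Q 4, P 15. Winner: R.
Borda — scores: S 74, R 73, T 56, Q 83, P 54. Winner: Q.
The two methods disagree.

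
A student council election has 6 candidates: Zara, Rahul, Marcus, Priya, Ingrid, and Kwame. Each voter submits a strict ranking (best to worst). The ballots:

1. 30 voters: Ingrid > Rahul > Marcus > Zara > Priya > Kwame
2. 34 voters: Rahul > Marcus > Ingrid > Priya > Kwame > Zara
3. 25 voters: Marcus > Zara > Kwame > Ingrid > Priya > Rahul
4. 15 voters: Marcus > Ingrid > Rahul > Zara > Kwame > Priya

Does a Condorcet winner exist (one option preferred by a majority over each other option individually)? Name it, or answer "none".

none

Checking pairwise contests:
Rahul beats Zara 79–25.
Ingrid beats Rahul 70–34.
Rahul beats Marcus 64–40.
Zara beats Priya 70–34.
Marcus beats Ingrid 74–30.
Zara beats Kwame 70–34.
Every option loses at least one head-to-head, so there is no Condorcet winner.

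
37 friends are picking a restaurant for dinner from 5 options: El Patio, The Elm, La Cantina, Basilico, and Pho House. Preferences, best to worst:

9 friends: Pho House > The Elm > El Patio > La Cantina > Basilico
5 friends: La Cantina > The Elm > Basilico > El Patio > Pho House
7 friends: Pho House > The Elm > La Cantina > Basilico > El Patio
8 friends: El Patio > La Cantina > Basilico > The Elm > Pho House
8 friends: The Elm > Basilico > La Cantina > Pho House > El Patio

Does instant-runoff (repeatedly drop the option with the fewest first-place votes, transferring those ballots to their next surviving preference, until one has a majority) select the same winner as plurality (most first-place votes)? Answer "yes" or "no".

no

Instant-runoff — R1 El Patio 8, The Elm 8, La Cantina 5, Basilico 0, Pho House 16 (Basilico out); R2 El Patio 8, The Elm 8, La Cantina 5, Pho House 16 (La Cantina out); R3 El Patio 8, The Elm 13, Pho House 16 (El Patio out); R4 The Elm 21, Pho House 16 (The Elm winner). Winner: The Elm.
Plurality — first-place votes: El Patio 8, The Elm 8, La Cantina 5, Basilico 0, Pho House 16. Winner: Pho House.
The two methods disagree.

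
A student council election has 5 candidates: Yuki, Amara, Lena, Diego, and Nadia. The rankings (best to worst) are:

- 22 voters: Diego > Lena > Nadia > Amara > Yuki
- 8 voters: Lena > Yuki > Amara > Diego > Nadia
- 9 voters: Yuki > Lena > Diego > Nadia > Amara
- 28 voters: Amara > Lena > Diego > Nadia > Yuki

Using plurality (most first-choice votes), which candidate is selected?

First-place votes: Yuki 9, Amara 28, Lena 8, Diego 22, Nadia 0.
Amara has the most first-place votes.

Amara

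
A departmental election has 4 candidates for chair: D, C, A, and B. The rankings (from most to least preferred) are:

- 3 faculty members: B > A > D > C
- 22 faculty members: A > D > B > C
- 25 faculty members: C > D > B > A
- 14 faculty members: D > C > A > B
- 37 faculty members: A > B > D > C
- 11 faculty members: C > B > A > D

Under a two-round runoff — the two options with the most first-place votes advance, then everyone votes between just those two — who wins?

A

Round 1 first-place votes: D 14, C 36, A 59, B 3.
A and C advance.
Runoff: A is preferred to C by 62 voters; C by 50.
A wins the runoff.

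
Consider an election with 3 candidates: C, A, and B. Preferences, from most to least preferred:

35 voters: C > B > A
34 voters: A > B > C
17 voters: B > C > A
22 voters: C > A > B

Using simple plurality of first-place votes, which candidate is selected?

C

First-place votes: C 57, A 34, B 17.
C has the most first-place votes.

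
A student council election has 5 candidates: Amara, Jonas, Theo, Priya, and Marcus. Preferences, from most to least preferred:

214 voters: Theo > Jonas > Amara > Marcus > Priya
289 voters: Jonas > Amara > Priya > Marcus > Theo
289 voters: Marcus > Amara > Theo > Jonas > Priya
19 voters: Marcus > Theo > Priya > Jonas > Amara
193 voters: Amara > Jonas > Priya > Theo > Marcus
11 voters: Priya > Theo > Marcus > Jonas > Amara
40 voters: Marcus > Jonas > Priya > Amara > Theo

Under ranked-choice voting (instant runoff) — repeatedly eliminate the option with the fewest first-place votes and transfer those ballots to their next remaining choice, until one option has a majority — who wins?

Round 1: Amara 193, Jonas 289, Theo 214, Priya 11, Marcus 348. Eliminate Priya.
Round 2: Amara 193, Jonas 289, Theo 225, Marcus 348. Eliminate Amara.
Round 3: Jonas 482, Theo 225, Marcus 348. Eliminate Theo.
Round 4: Jonas 696, Marcus 359. Jonas has a majority.

Jonas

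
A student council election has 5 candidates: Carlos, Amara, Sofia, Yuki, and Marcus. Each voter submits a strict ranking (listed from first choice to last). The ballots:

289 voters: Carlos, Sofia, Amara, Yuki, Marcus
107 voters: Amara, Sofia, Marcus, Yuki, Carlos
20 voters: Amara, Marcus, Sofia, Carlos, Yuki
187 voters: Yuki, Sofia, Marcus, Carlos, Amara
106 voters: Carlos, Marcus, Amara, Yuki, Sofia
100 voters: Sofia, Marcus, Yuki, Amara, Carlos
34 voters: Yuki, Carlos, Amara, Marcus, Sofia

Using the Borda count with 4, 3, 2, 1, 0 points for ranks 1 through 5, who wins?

Carlos: 289·4 + 107·0 + 20·1 + 187·1 + 106·4 + 100·0 + 34·3 = 1889
Amara: 289·2 + 107·4 + 20·4 + 187·0 + 106·2 + 100·1 + 34·2 = 1466
Sofia: 289·3 + 107·3 + 20·2 + 187·3 + 106·0 + 100·4 + 34·0 = 2189
Yuki: 289·1 + 107·1 + 20·0 + 187·4 + 106·1 + 100·2 + 34·4 = 1586
Marcus: 289·0 + 107·2 + 20·3 + 187·2 + 106·3 + 100·3 + 34·1 = 1300
Sofia has the highest Borda score (2189).

Sofia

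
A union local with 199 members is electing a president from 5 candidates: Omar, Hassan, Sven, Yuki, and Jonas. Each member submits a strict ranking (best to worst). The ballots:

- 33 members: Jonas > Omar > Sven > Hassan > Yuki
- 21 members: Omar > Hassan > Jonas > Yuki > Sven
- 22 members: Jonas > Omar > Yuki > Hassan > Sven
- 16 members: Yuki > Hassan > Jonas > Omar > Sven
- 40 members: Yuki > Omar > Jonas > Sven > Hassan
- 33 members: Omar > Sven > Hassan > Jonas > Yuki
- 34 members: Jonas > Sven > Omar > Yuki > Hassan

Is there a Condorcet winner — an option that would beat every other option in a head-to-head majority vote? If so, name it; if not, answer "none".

Jonas

Jonas vs Omar: 105–94 for Jonas.
Jonas vs Hassan: 129–70 for Jonas.
Jonas vs Sven: 166–33 for Jonas.
Jonas vs Yuki: 143–56 for Jonas.
Jonas beats every other option head-to-head.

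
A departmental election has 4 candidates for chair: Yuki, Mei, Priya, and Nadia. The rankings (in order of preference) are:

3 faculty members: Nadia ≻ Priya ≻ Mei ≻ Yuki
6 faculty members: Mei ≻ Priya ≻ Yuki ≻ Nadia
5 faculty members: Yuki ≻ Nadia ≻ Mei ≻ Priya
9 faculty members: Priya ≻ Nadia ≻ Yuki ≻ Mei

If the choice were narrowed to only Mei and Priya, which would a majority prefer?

Priya

Voters preferring Mei to Priya: 11; preferring Priya to Mei: 12.
Priya wins the head-to-head.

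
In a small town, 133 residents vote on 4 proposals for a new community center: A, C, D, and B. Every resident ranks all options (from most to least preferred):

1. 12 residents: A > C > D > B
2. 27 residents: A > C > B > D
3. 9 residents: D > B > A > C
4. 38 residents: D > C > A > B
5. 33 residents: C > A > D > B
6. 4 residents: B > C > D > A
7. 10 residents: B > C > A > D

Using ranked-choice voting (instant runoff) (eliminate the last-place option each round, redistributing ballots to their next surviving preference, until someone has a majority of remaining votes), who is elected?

C

Round 1: A 39, C 33, D 47, B 14. Eliminate B.
Round 2: A 39, C 47, D 47. Eliminate A.
Round 3: C 86, D 47. C has a majority.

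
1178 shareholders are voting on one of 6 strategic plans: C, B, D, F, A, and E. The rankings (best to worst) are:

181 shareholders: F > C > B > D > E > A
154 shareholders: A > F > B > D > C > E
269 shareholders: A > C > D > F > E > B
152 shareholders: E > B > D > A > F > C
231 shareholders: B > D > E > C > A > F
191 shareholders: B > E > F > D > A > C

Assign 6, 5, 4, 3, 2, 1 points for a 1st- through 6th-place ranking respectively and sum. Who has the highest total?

C: 181·5 + 154·2 + 269·5 + 152·1 + 231·3 + 191·1 = 3594
B: 181·4 + 154·4 + 269·1 + 152·5 + 231·6 + 191·6 = 4901
D: 181·3 + 154·3 + 269·4 + 152·4 + 231·5 + 191·3 = 4417
F: 181·6 + 154·5 + 269·3 + 152·2 + 231·1 + 191·4 = 3962
A: 181·1 + 154·6 + 269·6 + 152·3 + 231·2 + 191·2 = 4019
E: 181·2 + 154·1 + 269·2 + 152·6 + 231·4 + 191·5 = 3845
B has the highest Borda score (4901).

B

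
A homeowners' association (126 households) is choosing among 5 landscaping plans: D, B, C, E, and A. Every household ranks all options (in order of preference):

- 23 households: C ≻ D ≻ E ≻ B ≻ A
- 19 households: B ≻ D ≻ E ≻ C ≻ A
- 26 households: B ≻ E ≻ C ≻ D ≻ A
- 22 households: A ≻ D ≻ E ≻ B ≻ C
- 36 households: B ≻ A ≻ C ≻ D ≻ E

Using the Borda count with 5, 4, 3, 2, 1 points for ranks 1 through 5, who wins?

B

D: 23·4 + 19·4 + 26·2 + 22·4 + 36·2 = 380
B: 23·2 + 19·5 + 26·5 + 22·2 + 36·5 = 495
C: 23·5 + 19·2 + 26·3 + 22·1 + 36·3 = 361
E: 23·3 + 19·3 + 26·4 + 22·3 + 36·1 = 332
A: 23·1 + 19·1 + 26·1 + 22·5 + 36·4 = 322
B has the highest Borda score (495).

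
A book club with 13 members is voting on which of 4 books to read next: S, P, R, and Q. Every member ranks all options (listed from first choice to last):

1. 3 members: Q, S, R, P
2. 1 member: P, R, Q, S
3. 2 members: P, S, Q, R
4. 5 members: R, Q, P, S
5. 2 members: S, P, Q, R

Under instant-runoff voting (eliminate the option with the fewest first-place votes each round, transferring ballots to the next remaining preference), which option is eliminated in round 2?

Round 1: S 2, P 3, R 5, Q 3. Eliminate S.
Round 2: P 5, R 5, Q 3. Eliminate Q.

Q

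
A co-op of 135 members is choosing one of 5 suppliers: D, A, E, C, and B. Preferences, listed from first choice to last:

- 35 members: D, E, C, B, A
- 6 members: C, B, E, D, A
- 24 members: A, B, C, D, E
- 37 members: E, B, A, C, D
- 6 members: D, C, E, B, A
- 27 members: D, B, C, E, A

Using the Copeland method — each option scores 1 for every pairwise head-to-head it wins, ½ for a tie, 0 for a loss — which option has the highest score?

D: beats A, E, C, and B → score 4.
A: loses to D, E, C, and B → score 0.
E: beats A, C, and B; loses to D → score 3.
C: beats A; loses to D, E, and B → score 1.
B: beats A and C; loses to D and E → score 2.
D has the best pairwise record.

D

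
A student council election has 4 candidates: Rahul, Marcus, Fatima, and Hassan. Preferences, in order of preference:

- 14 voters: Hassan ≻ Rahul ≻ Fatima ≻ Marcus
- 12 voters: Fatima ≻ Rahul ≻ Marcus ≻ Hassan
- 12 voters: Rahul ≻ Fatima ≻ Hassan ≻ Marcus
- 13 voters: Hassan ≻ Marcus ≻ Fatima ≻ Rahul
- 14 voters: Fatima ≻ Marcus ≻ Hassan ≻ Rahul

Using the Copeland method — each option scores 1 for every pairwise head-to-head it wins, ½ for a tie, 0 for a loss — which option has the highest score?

Rahul: beats Marcus; loses to Fatima and Hassan → score 1.
Marcus: loses to Rahul, Fatima, and Hassan → score 0.
Fatima: beats Rahul, Marcus, and Hassan → score 3.
Hassan: beats Rahul and Marcus; loses to Fatima → score 2.
Fatima has the best pairwise record.

Fatima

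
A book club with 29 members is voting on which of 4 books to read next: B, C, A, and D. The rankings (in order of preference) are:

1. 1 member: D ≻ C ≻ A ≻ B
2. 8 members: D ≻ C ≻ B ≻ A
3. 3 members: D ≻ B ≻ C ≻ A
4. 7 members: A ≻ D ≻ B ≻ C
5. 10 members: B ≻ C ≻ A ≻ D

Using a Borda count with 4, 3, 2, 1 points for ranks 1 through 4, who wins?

B

B: 1·1 + 8·2 + 3·3 + 7·2 + 10·4 = 80
C: 1·3 + 8·3 + 3·2 + 7·1 + 10·3 = 70
A: 1·2 + 8·1 + 3·1 + 7·4 + 10·2 = 61
D: 1·4 + 8·4 + 3·4 + 7·3 + 10·1 = 79
B has the highest Borda score (80).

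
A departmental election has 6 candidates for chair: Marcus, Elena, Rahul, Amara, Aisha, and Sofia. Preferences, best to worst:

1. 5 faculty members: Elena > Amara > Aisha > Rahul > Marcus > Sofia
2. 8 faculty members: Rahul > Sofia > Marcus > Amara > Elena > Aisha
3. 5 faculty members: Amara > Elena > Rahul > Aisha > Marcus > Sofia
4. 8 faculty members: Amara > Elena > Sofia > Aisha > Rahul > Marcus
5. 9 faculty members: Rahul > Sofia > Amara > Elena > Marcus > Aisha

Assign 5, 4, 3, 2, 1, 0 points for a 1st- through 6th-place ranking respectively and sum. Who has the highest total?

Marcus: 5·1 + 8·3 + 5·1 + 8·0 + 9·1 = 43
Elena: 5·5 + 8·1 + 5·4 + 8·4 + 9·2 = 103
Rahul: 5·2 + 8·5 + 5·3 + 8·1 + 9·5 = 118
Amara: 5·4 + 8·2 + 5·5 + 8·5 + 9·3 = 128
Aisha: 5·3 + 8·0 + 5·2 + 8·2 + 9·0 = 41
Sofia: 5·0 + 8·4 + 5·0 + 8·3 + 9·4 = 92
Amara has the highest Borda score (128).

Amara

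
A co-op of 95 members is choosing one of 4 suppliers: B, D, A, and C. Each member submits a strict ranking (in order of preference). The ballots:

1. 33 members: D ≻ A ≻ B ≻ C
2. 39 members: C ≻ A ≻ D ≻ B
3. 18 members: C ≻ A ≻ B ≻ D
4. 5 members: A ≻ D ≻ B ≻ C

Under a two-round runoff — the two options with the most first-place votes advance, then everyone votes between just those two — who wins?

C

Round 1 first-place votes: B 0, D 33, A 5, C 57.
C and D advance.
Runoff: C is preferred to D by 57 voters; D by 38.
C wins the runoff.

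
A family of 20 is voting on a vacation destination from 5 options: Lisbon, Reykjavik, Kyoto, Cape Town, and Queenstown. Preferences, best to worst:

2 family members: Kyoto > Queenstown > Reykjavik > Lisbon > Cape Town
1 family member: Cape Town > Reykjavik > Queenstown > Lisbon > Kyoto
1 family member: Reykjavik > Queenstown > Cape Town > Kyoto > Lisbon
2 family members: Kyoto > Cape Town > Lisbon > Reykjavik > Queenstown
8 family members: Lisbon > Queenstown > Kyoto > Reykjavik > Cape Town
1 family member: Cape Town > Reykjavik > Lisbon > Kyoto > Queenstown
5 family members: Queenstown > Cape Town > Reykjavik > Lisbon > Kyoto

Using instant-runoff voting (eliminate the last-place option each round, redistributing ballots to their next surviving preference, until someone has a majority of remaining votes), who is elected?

Round 1: Lisbon 8, Reykjavik 1, Kyoto 4, Cape Town 2, Queenstown 5. Eliminate Reykjavik.
Round 2: Lisbon 8, Kyoto 4, Cape Town 2, Queenstown 6. Eliminate Cape Town.
Round 3: Lisbon 9, Kyoto 4, Queenstown 7. Eliminate Kyoto.
Round 4: Lisbon 11, Queenstown 9. Lisbon has a majority.

Lisbon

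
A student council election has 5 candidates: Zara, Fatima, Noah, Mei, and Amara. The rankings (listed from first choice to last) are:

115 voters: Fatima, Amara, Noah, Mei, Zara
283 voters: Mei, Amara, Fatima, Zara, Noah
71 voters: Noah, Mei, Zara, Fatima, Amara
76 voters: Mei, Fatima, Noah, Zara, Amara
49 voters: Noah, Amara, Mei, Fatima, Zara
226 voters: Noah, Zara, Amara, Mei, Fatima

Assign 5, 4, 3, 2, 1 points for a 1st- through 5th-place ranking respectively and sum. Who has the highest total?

Mei

Zara: 115·1 + 283·2 + 71·3 + 76·2 + 49·1 + 226·4 = 1999
Fatima: 115·5 + 283·3 + 71·2 + 76·4 + 49·2 + 226·1 = 2194
Noah: 115·3 + 283·1 + 71·5 + 76·3 + 49·5 + 226·5 = 2586
Mei: 115·2 + 283·5 + 71·4 + 76·5 + 49·3 + 226·2 = 2908
Amara: 115·4 + 283·4 + 71·1 + 76·1 + 49·4 + 226·3 = 2613
Mei has the highest Borda score (2908).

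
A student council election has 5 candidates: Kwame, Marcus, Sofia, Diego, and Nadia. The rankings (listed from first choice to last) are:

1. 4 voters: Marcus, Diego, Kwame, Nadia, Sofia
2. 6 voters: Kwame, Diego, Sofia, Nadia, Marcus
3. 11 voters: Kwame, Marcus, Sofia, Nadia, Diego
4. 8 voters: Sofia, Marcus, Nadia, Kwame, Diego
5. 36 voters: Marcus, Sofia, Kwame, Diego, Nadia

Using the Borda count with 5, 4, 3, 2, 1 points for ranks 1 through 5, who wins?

Marcus

Kwame: 4·3 + 6·5 + 11·5 + 8·2 + 36·3 = 221
Marcus: 4·5 + 6·1 + 11·4 + 8·4 + 36·5 = 282
Sofia: 4·1 + 6·3 + 11·3 + 8·5 + 36·4 = 239
Diego: 4·4 + 6·4 + 11·1 + 8·1 + 36·2 = 131
Nadia: 4·2 + 6·2 + 11·2 + 8·3 + 36·1 = 102
Marcus has the highest Borda score (282).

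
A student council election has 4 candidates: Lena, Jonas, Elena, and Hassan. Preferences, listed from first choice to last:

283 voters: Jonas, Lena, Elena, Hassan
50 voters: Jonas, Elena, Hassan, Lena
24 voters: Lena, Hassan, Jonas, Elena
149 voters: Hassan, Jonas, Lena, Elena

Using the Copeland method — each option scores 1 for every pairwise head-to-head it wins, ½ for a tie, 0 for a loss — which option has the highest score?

Lena: beats Elena and Hassan; loses to Jonas → score 2.
Jonas: beats Lena, Elena, and Hassan → score 3.
Elena: beats Hassan; loses to Lena and Jonas → score 1.
Hassan: loses to Lena, Jonas, and Elena → score 0.
Jonas has the best pairwise record.

Jonas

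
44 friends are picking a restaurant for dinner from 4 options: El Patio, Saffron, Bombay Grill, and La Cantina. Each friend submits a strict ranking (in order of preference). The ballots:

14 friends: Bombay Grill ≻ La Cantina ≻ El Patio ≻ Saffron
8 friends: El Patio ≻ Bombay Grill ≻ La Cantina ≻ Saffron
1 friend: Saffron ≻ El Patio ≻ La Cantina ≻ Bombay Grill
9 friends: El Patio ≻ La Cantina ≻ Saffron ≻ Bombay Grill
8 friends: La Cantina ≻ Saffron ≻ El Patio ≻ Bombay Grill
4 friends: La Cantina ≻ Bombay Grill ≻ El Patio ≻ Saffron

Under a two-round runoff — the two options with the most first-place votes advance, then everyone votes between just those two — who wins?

El Patio

Round 1 first-place votes: El Patio 17, Saffron 1, Bombay Grill 14, La Cantina 12.
El Patio and Bombay Grill advance.
Runoff: El Patio is preferred to Bombay Grill by 26 voters; Bombay Grill by 18.
El Patio wins the runoff.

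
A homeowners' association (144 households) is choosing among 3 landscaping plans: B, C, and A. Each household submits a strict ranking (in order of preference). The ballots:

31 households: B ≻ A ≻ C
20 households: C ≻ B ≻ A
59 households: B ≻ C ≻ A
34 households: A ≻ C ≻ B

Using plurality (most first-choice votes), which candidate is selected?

B

First-place votes: B 90, C 20, A 34.
B has the most first-place votes.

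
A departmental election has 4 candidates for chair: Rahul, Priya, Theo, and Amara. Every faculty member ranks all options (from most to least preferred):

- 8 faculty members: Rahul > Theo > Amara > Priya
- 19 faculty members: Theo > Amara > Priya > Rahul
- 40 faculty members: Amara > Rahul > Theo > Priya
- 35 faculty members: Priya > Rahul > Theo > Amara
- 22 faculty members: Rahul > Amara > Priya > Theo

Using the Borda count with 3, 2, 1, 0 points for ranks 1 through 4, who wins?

Rahul: 8·3 + 19·0 + 40·2 + 35·2 + 22·3 = 240
Priya: 8·0 + 19·1 + 40·0 + 35·3 + 22·1 = 146
Theo: 8·2 + 19·3 + 40·1 + 35·1 + 22·0 = 148
Amara: 8·1 + 19·2 + 40·3 + 35·0 + 22·2 = 210
Rahul has the highest Borda score (240).

Rahul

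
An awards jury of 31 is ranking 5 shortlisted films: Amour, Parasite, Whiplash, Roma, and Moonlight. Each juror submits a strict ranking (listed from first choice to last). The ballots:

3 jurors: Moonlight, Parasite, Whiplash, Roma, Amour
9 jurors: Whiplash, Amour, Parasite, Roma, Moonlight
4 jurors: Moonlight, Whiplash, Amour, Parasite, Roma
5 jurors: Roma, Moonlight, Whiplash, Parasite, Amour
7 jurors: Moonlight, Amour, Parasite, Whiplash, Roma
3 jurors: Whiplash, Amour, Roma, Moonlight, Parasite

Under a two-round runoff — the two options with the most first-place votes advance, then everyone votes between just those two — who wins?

Moonlight

Round 1 first-place votes: Amour 0, Parasite 0, Whiplash 12, Roma 5, Moonlight 14.
Moonlight and Whiplash advance.
Runoff: Moonlight is preferred to Whiplash by 19 voters; Whiplash by 12.
Moonlight wins the runoff.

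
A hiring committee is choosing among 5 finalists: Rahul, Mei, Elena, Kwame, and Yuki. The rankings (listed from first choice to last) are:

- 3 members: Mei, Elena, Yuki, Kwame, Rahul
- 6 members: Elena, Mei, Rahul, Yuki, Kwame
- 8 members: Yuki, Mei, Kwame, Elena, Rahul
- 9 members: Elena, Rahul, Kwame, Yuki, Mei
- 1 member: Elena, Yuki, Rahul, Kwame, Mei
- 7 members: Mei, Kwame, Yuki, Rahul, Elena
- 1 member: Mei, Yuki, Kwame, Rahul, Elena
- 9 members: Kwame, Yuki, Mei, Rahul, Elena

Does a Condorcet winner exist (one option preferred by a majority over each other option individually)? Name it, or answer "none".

none

Checking pairwise contests:
Mei beats Rahul 34–10.
Yuki beats Mei 27–17.
Mei beats Elena 28–16.
Mei beats Kwame 25–19.
Kwame beats Yuki 25–19.
Every option loses at least one head-to-head, so there is no Condorcet winner.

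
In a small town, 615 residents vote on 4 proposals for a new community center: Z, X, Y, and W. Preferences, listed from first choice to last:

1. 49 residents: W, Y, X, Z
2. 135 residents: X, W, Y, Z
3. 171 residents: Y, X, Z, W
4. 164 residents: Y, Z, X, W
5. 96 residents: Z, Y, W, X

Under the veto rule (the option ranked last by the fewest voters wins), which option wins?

Y

Last-place votes: Z 184, X 96, Y 0, W 335.
Y is ranked last by the fewest voters, so Y wins.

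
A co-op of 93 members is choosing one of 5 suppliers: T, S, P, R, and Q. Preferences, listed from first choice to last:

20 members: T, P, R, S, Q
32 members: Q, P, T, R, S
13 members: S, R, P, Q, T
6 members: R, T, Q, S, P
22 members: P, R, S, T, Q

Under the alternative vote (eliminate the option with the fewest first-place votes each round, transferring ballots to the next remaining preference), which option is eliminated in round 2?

S

Round 1: T 20, S 13, P 22, R 6, Q 32. Eliminate R.
Round 2: T 26, S 13, P 22, Q 32. Eliminate S.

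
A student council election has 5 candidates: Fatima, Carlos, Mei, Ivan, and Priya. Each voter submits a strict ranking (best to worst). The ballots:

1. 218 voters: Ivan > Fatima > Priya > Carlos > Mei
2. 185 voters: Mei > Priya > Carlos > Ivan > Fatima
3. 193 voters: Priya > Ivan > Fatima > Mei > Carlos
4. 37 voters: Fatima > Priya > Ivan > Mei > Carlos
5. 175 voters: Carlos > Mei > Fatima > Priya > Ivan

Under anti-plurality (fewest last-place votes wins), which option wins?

Priya

Last-place votes: Fatima 185, Carlos 230, Mei 218, Ivan 175, Priya 0.
Priya is ranked last by the fewest voters, so Priya wins.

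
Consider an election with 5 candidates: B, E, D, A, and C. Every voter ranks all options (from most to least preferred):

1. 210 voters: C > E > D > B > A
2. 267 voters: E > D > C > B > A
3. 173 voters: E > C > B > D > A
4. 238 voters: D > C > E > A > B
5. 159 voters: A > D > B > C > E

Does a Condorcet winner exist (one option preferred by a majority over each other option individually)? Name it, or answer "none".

Checking pairwise contests:
E beats B 888–159.
C beats E 607–440.
E beats D 650–397.
B beats A 650–397.
D beats C 664–383.
Every option loses at least one head-to-head, so there is no Condorcet winner.

none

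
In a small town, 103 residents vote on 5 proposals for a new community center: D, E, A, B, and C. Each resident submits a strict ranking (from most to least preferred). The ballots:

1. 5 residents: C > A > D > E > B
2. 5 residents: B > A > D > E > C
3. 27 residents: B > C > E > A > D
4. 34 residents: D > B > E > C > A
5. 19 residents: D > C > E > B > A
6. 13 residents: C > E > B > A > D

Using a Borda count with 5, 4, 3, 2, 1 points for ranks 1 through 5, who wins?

D: 5·3 + 5·3 + 27·1 + 34·5 + 19·5 + 13·1 = 335
E: 5·2 + 5·2 + 27·3 + 34·3 + 19·3 + 13·4 = 312
A: 5·4 + 5·4 + 27·2 + 34·1 + 19·1 + 13·2 = 173
B: 5·1 + 5·5 + 27·5 + 34·4 + 19·2 + 13·3 = 378
C: 5·5 + 5·1 + 27·4 + 34·2 + 19·4 + 13·5 = 347
B has the highest Borda score (378).

B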